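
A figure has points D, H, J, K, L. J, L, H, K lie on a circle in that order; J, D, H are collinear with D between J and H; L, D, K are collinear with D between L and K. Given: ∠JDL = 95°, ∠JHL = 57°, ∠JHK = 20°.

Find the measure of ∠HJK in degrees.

1. ∠HDK = 95°  [vertical angles at D]
2. ∠JKL = 57°  [same arc JL]
3. ∠JDK = 85°  [linear pair at D on JH]
4. ∠HJK = 38°  [△JDK]

∠HJK = 38°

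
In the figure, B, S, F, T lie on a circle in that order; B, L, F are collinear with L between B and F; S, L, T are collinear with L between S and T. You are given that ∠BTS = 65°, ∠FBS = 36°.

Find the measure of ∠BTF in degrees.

∠BTF = 101°

1. ∠BFS = 65°  [same arc BS]
2. ∠BSF = 79°  [△BSF]
3. ∠BTF = 101°  [cyclic BSFT, opposite ∠S+∠T]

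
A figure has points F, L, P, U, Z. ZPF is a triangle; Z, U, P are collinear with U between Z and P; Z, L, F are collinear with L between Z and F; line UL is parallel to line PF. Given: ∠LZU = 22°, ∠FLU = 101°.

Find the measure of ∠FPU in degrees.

1. ∠ULZ = 79°  [linear pair at L on ZF]
2. ∠LUZ = 79°  [△ZUL]
3. ∠LUP = 101°  [linear pair at U on ZP]
4. ∠FPU = 79°  [UL∥PF, co-interior at P–U]

∠FPU = 79°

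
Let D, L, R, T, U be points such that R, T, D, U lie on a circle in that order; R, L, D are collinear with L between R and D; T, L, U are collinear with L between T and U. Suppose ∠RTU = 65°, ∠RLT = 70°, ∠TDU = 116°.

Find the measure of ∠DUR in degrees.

1. ∠RDU = 65°  [same arc RU]
2. ∠DLU = 70°  [vertical angles at L]
3. ∠TRU = 64°  [cyclic RTDU, opposite ∠R+∠D]
4. ∠RLU = 110°  [linear pair at L on RD]
5. ∠RUT = 51°  [△RTU]
6. ∠DRU = 19°  [△RLU]
7. ∠DUR = 96°  [△RDU]

∠DUR = 96°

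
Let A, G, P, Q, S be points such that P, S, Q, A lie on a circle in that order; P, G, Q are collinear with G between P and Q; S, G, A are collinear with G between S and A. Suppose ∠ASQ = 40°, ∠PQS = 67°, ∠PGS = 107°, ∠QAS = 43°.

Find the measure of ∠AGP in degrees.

∠AGP = 73°

1. ∠APQ = 40°  [same arc QA]
2. ∠PAS = 67°  [same arc PS]
3. ∠AGP = 73°  [△PGA]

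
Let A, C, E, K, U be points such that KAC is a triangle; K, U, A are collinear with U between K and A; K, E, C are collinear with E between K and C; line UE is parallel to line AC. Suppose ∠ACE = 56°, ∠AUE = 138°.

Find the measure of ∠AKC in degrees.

∠AKC = 82°

1. ∠ACK = 56°  [E on ray CK]
2. ∠EUK = 42°  [linear pair at U on KA]
3. ∠KEU = 56°  [UE∥AC, corresponding at E]
4. ∠EKU = 82°  [△KUE]
5. ∠AKC = 82°  [U on KA, E on KC]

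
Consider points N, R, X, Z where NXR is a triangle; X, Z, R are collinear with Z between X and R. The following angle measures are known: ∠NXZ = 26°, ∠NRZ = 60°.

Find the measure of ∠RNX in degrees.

∠RNX = 94°

1. ∠NXR = 26°  [Z on ray XR]
2. ∠NRX = 60°  [Z on ray RX]
3. ∠RNX = 94°  [△NXR]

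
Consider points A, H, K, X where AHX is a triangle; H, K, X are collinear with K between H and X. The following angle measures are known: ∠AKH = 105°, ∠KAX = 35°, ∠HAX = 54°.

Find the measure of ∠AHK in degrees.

1. ∠AKX = 75°  [linear pair at K on HX]
2. ∠AXK = 70°  [△AKX]
3. ∠AXH = 70°  [K on ray XH]
4. ∠AHX = 56°  [△AHX]
5. ∠AHK = 56°  [K on ray HX]

∠AHK = 56°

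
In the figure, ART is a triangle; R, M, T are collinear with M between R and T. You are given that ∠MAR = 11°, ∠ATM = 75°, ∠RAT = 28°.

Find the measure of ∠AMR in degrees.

∠AMR = 92°

1. ∠ATR = 75°  [M on ray TR]
2. ∠ART = 77°  [△ART]
3. ∠ARM = 77°  [M on ray RT]
4. ∠AMR = 92°  [△ARM]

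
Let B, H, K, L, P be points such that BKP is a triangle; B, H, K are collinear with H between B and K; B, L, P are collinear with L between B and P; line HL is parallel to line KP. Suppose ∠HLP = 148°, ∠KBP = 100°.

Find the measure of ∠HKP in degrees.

1. ∠BLH = 32°  [linear pair at L on BP]
2. ∠HBL = 100°  [H on BK, L on BP]
3. ∠BHL = 48°  [△BHL]
4. ∠KHL = 132°  [linear pair at H on BK]
5. ∠HKP = 48°  [HL∥KP, co-interior at K–H]

∠HKP = 48°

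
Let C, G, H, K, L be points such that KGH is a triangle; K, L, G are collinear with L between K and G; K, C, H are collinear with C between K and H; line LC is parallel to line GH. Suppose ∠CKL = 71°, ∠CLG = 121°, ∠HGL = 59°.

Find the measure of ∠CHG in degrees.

1. ∠GKH = 71°  [L on KG, C on KH]
2. ∠HGK = 59°  [L on ray GK]
3. ∠GHK = 50°  [△KGH]
4. ∠CHG = 50°  [C on ray HK]

∠CHG = 50°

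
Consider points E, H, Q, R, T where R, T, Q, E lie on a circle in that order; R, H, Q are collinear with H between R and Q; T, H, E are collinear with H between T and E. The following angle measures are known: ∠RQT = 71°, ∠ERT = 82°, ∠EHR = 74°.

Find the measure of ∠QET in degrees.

∠QET = 47°

1. ∠RET = 71°  [same arc RT]
2. ∠ETR = 27°  [△RTE]
3. ∠EHQ = 106°  [linear pair at H on RQ]
4. ∠EQR = 27°  [same arc RE]
5. ∠QET = 47°  [△QHE]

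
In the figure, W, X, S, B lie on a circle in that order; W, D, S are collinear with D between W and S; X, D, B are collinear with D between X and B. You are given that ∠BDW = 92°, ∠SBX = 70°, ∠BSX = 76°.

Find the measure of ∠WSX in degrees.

1. ∠SDX = 92°  [vertical angles at D]
2. ∠BXS = 34°  [△XSB]
3. ∠WSX = 54°  [△XDS]

∠WSX = 54°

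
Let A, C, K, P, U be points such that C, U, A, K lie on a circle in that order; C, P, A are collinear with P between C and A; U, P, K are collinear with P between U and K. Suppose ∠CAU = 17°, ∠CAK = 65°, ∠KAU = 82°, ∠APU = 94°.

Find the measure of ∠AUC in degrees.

∠AUC = 134°

1. ∠CUK = 65°  [same arc CK]
2. ∠CPU = 86°  [linear pair at P on CA]
3. ∠ACU = 29°  [△CPU]
4. ∠AUC = 134°  [△CUA]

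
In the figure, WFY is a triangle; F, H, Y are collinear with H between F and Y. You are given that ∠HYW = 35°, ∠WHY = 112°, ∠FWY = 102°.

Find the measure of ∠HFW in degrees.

∠HFW = 43°

1. ∠FYW = 35°  [H on ray YF]
2. ∠WFY = 43°  [△WFY]
3. ∠HFW = 43°  [H on ray FY]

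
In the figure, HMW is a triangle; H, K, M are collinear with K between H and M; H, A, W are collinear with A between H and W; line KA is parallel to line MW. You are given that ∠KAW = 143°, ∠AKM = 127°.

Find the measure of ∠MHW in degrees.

1. ∠HAK = 37°  [linear pair at A on HW]
2. ∠AKH = 53°  [linear pair at K on HM]
3. ∠AHK = 90°  [△HKA]
4. ∠MHW = 90°  [K on HM, A on HW]

∠MHW = 90°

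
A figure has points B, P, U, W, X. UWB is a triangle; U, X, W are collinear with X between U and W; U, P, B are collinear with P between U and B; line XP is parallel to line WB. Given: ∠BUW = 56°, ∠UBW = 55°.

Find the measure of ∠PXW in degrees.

∠PXW = 111°

1. ∠BWU = 69°  [△UWB]
2. ∠PXU = 69°  [XP∥WB, corresponding at X]
3. ∠PXW = 111°  [linear pair at X on UW]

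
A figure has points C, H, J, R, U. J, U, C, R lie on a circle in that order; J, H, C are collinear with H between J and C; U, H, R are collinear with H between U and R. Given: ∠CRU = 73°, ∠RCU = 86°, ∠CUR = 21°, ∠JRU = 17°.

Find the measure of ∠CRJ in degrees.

1. ∠CJU = 73°  [same arc UC]
2. ∠JCU = 17°  [same arc JU]
3. ∠CUJ = 90°  [△JUC]
4. ∠CRJ = 90°  [cyclic JUCR, opposite ∠U+∠R]

∠CRJ = 90°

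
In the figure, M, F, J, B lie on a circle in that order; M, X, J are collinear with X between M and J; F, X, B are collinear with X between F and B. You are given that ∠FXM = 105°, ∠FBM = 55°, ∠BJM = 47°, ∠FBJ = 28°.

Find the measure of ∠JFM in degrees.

1. ∠FJM = 55°  [same arc MF]
2. ∠FMJ = 28°  [same arc FJ]
3. ∠JFM = 97°  [△MFJ]

∠JFM = 97°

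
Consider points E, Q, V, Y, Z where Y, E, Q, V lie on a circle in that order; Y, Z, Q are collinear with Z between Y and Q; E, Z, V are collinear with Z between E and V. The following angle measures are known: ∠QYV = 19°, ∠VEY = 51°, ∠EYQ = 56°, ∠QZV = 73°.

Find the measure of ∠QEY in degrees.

∠QEY = 70°

1. ∠VQY = 51°  [same arc YV]
2. ∠QVY = 110°  [△YQV]
3. ∠QEY = 70°  [cyclic YEQV, opposite ∠E+∠V]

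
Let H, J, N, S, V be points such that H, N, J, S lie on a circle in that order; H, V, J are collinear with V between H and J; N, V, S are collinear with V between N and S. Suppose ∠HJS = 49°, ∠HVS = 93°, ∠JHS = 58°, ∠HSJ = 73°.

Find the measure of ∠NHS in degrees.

1. ∠HNS = 49°  [same arc HS]
2. ∠HSN = 29°  [△HVS]
3. ∠NHS = 102°  [△HNS]

∠NHS = 102°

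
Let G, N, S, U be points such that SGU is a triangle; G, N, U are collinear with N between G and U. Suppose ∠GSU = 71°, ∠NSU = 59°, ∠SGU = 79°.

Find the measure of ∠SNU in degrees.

∠SNU = 91°

1. ∠GUS = 30°  [△SGU]
2. ∠NUS = 30°  [N on ray UG]
3. ∠SNU = 91°  [△SNU]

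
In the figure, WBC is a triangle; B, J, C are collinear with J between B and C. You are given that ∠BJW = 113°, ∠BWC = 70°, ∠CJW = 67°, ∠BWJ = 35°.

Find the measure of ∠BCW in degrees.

1. ∠JBW = 32°  [△WBJ]
2. ∠CBW = 32°  [J on ray BC]
3. ∠BCW = 78°  [△WBC]

∠BCW = 78°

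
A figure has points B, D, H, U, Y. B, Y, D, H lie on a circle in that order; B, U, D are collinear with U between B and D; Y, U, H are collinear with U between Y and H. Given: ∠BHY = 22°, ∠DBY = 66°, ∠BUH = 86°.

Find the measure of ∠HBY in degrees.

∠HBY = 138°

1. ∠BDY = 22°  [same arc BY]
2. ∠DHY = 66°  [same arc YD]
3. ∠DUY = 86°  [vertical angles at U]
4. ∠DYH = 72°  [△YUD]
5. ∠HDY = 42°  [△YDH]
6. ∠HBY = 138°  [cyclic BYDH, opposite ∠B+∠D]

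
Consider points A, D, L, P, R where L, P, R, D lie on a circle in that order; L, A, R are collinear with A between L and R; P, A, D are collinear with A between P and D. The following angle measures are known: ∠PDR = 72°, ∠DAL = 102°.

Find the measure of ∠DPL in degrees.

∠DPL = 30°

1. ∠PLR = 72°  [same arc PR]
2. ∠PAR = 102°  [vertical angles at A]
3. ∠LAP = 78°  [linear pair at A on LR]
4. ∠DPL = 30°  [△LAP]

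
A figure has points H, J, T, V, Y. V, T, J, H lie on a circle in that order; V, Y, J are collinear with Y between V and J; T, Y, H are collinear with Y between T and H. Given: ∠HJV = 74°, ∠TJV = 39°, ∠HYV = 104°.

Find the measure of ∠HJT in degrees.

∠HJT = 113°

1. ∠HTV = 74°  [same arc VH]
2. ∠THV = 39°  [same arc VT]
3. ∠HVT = 67°  [△VTH]
4. ∠HJT = 113°  [cyclic VTJH, opposite ∠V+∠J]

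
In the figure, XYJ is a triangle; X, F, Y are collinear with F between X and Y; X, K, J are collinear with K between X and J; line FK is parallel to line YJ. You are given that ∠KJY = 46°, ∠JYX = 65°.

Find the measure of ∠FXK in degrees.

∠FXK = 69°

1. ∠XJY = 46°  [K on ray JX]
2. ∠JXY = 69°  [△XYJ]
3. ∠FXK = 69°  [F on XY, K on XJ]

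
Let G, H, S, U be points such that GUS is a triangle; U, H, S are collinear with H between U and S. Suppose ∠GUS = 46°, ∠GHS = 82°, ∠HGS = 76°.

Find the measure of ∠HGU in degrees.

1. ∠GUH = 46°  [H on ray US]
2. ∠GHU = 98°  [linear pair at H on US]
3. ∠HGU = 36°  [△GUH]

∠HGU = 36°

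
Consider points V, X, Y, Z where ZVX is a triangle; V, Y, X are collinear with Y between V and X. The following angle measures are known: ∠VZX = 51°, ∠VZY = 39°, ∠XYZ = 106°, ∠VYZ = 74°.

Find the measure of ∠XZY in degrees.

1. ∠YVZ = 67°  [△ZVY]
2. ∠XVZ = 67°  [Y on ray VX]
3. ∠VXZ = 62°  [△ZVX]
4. ∠YXZ = 62°  [Y on ray XV]
5. ∠XZY = 12°  [△ZYX]

∠XZY = 12°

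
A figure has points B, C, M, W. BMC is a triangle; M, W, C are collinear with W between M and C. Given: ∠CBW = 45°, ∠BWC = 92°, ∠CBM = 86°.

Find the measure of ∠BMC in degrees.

1. ∠BCW = 43°  [△BWC]
2. ∠BCM = 43°  [W on ray CM]
3. ∠BMC = 51°  [△BMC]

∠BMC = 51°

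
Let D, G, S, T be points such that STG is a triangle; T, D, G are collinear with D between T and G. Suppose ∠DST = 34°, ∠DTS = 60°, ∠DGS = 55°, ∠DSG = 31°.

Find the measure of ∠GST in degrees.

1. ∠GTS = 60°  [D on ray TG]
2. ∠SGT = 55°  [D on ray GT]
3. ∠GST = 65°  [△STG]

∠GST = 65°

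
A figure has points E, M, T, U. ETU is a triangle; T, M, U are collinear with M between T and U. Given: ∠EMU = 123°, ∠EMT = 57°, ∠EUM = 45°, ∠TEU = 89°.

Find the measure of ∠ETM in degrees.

∠ETM = 46°

1. ∠EUT = 45°  [M on ray UT]
2. ∠ETU = 46°  [△ETU]
3. ∠ETM = 46°  [M on ray TU]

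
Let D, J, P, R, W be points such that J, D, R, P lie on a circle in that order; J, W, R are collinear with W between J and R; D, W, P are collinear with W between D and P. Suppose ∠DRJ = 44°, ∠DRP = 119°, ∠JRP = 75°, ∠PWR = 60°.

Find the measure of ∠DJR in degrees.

1. ∠JDP = 75°  [same arc JP]
2. ∠DWJ = 60°  [vertical angles at W]
3. ∠DJR = 45°  [△JWD]

∠DJR = 45°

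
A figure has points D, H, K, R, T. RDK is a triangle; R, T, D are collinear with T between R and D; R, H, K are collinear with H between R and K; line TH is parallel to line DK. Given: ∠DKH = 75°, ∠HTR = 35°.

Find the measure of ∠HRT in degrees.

∠HRT = 70°

1. ∠DKR = 75°  [H on ray KR]
2. ∠KDR = 35°  [TH∥DK, corresponding at T]
3. ∠DRK = 70°  [△RDK]
4. ∠HRT = 70°  [T on RD, H on RK]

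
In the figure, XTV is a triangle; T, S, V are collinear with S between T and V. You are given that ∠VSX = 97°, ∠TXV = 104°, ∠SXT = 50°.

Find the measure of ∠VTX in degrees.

∠VTX = 47°

1. ∠TSX = 83°  [linear pair at S on TV]
2. ∠STX = 47°  [△XTS]
3. ∠VTX = 47°  [S on ray TV]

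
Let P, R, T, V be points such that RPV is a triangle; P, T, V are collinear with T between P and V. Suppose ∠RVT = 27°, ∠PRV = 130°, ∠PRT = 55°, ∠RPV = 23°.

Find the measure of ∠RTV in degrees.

1. ∠RPT = 23°  [T on ray PV]
2. ∠PTR = 102°  [△RPT]
3. ∠RTV = 78°  [linear pair at T on PV]

∠RTV = 78°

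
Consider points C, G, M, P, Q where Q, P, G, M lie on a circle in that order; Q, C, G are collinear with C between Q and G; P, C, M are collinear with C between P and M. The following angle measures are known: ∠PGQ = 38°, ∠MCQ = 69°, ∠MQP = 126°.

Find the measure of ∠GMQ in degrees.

∠GMQ = 91°

1. ∠PMQ = 38°  [same arc QP]
2. ∠GQM = 73°  [△QCM]
3. ∠MPQ = 16°  [△QPM]
4. ∠MGQ = 16°  [same arc QM]
5. ∠GMQ = 91°  [△QGM]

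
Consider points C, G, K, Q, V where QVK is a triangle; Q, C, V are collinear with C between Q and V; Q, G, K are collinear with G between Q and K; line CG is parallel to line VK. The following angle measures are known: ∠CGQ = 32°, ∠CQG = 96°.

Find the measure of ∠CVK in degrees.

1. ∠GCQ = 52°  [△QCG]
2. ∠GCV = 128°  [linear pair at C on QV]
3. ∠CVK = 52°  [CG∥VK, co-interior at V–C]

∠CVK = 52°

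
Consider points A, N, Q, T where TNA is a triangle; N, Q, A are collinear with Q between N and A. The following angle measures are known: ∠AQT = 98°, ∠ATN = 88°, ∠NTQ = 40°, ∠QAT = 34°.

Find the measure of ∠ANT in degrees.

∠ANT = 58°

1. ∠NQT = 82°  [linear pair at Q on NA]
2. ∠QNT = 58°  [△TNQ]
3. ∠ANT = 58°  [Q on ray NA]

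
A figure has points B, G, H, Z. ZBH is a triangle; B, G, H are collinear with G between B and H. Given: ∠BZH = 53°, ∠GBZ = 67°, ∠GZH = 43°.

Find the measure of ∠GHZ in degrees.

∠GHZ = 60°

1. ∠HBZ = 67°  [G on ray BH]
2. ∠BHZ = 60°  [△ZBH]
3. ∠GHZ = 60°  [G on ray HB]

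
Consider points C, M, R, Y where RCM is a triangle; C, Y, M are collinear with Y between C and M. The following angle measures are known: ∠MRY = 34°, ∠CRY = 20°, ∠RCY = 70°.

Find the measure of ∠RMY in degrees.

1. ∠CYR = 90°  [△RCY]
2. ∠MYR = 90°  [linear pair at Y on CM]
3. ∠RMY = 56°  [△RYM]

∠RMY = 56°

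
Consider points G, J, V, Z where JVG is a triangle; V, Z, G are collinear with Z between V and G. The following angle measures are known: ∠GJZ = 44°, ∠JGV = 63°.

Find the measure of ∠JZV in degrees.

1. ∠JGZ = 63°  [Z on ray GV]
2. ∠GZJ = 73°  [△JZG]
3. ∠JZV = 107°  [linear pair at Z on VG]

∠JZV = 107°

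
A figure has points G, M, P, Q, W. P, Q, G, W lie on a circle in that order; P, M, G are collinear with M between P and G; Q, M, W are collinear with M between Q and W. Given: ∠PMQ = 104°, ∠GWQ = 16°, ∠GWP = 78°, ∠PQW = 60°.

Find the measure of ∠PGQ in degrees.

∠PGQ = 62°

1. ∠GPQ = 16°  [△PMQ]
2. ∠GQP = 102°  [cyclic PQGW, opposite ∠Q+∠W]
3. ∠PGQ = 62°  [△PQG]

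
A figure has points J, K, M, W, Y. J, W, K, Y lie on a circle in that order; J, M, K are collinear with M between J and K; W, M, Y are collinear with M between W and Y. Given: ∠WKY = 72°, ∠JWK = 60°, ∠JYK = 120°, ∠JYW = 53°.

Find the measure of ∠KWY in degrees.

∠KWY = 41°

1. ∠JKW = 53°  [same arc JW]
2. ∠KJW = 67°  [△JWK]
3. ∠KYW = 67°  [same arc WK]
4. ∠KWY = 41°  [△WKY]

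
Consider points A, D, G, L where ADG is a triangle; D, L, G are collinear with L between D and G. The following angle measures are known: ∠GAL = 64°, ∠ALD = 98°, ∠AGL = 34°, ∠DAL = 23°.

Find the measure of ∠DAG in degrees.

1. ∠ADL = 59°  [△ADL]
2. ∠AGD = 34°  [L on ray GD]
3. ∠ADG = 59°  [L on ray DG]
4. ∠DAG = 87°  [△ADG]

∠DAG = 87°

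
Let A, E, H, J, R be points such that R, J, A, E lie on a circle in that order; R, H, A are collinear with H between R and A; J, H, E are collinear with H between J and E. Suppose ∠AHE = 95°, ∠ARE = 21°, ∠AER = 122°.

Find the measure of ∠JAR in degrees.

1. ∠JHR = 95°  [vertical angles at H]
2. ∠AJE = 21°  [same arc AE]
3. ∠AHJ = 85°  [linear pair at H on RA]
4. ∠JAR = 74°  [△JHA]

∠JAR = 74°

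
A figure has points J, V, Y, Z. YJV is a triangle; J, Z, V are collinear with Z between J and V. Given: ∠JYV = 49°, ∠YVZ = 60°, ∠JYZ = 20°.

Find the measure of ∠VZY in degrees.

∠VZY = 91°

1. ∠JVY = 60°  [Z on ray VJ]
2. ∠VJY = 71°  [△YJV]
3. ∠YJZ = 71°  [Z on ray JV]
4. ∠JZY = 89°  [△YJZ]
5. ∠VZY = 91°  [linear pair at Z on JV]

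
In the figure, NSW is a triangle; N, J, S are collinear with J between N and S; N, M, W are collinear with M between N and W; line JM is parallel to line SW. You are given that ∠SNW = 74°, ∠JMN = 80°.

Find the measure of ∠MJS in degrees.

∠MJS = 154°

1. ∠JNM = 74°  [J on NS, M on NW]
2. ∠MJN = 26°  [△NJM]
3. ∠MJS = 154°  [linear pair at J on NS]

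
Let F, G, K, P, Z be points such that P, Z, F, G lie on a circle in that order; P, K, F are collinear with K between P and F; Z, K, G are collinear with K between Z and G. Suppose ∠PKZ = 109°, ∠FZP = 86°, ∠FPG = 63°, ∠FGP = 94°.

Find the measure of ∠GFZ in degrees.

1. ∠FKG = 109°  [vertical angles at K]
2. ∠FZG = 63°  [same arc FG]
3. ∠GFP = 23°  [△PFG]
4. ∠FGZ = 48°  [△FKG]
5. ∠GFZ = 69°  [△ZFG]

∠GFZ = 69°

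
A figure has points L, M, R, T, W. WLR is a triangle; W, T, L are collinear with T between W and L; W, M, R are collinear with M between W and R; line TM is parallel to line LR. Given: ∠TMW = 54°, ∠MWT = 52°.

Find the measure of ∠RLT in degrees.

∠RLT = 74°

1. ∠MTW = 74°  [△WTM]
2. ∠LTM = 106°  [linear pair at T on WL]
3. ∠RLT = 74°  [TM∥LR, co-interior at L–T]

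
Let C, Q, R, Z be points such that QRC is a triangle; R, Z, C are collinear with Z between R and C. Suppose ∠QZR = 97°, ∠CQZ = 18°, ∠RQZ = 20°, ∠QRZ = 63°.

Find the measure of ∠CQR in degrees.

∠CQR = 38°

1. ∠CZQ = 83°  [linear pair at Z on RC]
2. ∠QCZ = 79°  [△QZC]
3. ∠CRQ = 63°  [Z on ray RC]
4. ∠QCR = 79°  [Z on ray CR]
5. ∠CQR = 38°  [△QRC]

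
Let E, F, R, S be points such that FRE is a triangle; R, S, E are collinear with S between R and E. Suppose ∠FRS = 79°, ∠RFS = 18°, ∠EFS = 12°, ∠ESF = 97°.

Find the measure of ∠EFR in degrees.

∠EFR = 30°

1. ∠ERF = 79°  [S on ray RE]
2. ∠FES = 71°  [△FSE]
3. ∠FER = 71°  [S on ray ER]
4. ∠EFR = 30°  [△FRE]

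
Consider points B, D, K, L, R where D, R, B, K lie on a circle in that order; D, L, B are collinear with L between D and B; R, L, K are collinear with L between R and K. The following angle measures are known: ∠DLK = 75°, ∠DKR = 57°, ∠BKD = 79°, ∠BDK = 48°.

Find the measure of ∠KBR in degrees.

∠KBR = 110°

1. ∠BLK = 105°  [linear pair at L on DB]
2. ∠DBK = 53°  [△DBK]
3. ∠BRK = 48°  [same arc BK]
4. ∠BKR = 22°  [△BLK]
5. ∠KBR = 110°  [△RBK]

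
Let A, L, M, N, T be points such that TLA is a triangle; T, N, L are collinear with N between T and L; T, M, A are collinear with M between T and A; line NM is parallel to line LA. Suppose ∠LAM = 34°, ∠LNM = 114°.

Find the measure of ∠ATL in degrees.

1. ∠LAT = 34°  [M on ray AT]
2. ∠MNT = 66°  [linear pair at N on TL]
3. ∠NMT = 34°  [NM∥LA, corresponding at M]
4. ∠MTN = 80°  [△TNM]
5. ∠ATL = 80°  [N on TL, M on TA]

∠ATL = 80°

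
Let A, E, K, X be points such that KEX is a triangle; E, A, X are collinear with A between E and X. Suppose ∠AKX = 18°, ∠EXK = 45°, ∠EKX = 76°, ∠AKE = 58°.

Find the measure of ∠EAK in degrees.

∠EAK = 63°

1. ∠KEX = 59°  [△KEX]
2. ∠AEK = 59°  [A on ray EX]
3. ∠EAK = 63°  [△KEA]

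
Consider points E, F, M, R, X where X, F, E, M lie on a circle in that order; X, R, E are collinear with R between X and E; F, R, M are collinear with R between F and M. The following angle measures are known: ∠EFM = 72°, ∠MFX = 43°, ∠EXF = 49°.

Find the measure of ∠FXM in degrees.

1. ∠EMF = 49°  [same arc FE]
2. ∠FEM = 59°  [△FEM]
3. ∠FXM = 121°  [cyclic XFEM, opposite ∠X+∠E]

∠FXM = 121°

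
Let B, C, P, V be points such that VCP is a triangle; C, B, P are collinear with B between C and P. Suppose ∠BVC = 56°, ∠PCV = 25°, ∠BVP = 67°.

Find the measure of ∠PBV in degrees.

1. ∠BCV = 25°  [B on ray CP]
2. ∠CBV = 99°  [△VCB]
3. ∠PBV = 81°  [linear pair at B on CP]

∠PBV = 81°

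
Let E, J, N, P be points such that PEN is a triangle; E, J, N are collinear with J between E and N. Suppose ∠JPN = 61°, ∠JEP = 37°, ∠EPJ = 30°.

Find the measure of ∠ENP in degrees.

∠ENP = 52°

1. ∠EJP = 113°  [△PEJ]
2. ∠NJP = 67°  [linear pair at J on EN]
3. ∠JNP = 52°  [△PJN]
4. ∠ENP = 52°  [J on ray NE]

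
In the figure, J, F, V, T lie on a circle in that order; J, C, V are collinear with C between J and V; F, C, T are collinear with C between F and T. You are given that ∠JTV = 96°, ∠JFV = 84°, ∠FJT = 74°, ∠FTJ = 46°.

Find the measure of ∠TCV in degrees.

∠TCV = 70°

1. ∠JFT = 60°  [△JFT]
2. ∠FVJ = 46°  [same arc JF]
3. ∠JVT = 60°  [same arc JT]
4. ∠FJV = 50°  [△JFV]
5. ∠FTV = 50°  [same arc FV]
6. ∠TCV = 70°  [△VCT]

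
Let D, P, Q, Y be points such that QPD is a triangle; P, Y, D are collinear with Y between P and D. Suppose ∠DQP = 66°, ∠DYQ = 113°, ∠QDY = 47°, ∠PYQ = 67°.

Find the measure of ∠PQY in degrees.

1. ∠PDQ = 47°  [Y on ray DP]
2. ∠DPQ = 67°  [△QPD]
3. ∠QPY = 67°  [Y on ray PD]
4. ∠PQY = 46°  [△QPY]

∠PQY = 46°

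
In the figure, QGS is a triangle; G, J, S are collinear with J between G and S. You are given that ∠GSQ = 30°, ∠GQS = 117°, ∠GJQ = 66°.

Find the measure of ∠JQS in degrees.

∠JQS = 36°

1. ∠JSQ = 30°  [J on ray SG]
2. ∠QJS = 114°  [linear pair at J on GS]
3. ∠JQS = 36°  [△QJS]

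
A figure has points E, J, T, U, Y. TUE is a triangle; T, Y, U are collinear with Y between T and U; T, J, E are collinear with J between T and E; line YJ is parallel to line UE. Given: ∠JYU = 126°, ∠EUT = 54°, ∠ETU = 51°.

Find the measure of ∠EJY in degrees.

∠EJY = 105°

1. ∠JYT = 54°  [linear pair at Y on TU]
2. ∠JTY = 51°  [Y on TU, J on TE]
3. ∠TJY = 75°  [△TYJ]
4. ∠EJY = 105°  [linear pair at J on TE]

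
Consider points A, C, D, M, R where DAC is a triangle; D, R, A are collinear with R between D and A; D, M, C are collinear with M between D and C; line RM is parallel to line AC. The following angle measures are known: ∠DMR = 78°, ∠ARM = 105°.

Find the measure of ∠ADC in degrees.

1. ∠DRM = 75°  [linear pair at R on DA]
2. ∠MDR = 27°  [△DRM]
3. ∠ADC = 27°  [R on DA, M on DC]

∠ADC = 27°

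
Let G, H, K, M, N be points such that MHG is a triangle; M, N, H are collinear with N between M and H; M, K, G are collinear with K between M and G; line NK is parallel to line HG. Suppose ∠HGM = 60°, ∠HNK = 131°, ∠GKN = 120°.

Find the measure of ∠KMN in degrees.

1. ∠MKN = 60°  [NK∥HG, corresponding at K]
2. ∠KNM = 49°  [linear pair at N on MH]
3. ∠KMN = 71°  [△MNK]

∠KMN = 71°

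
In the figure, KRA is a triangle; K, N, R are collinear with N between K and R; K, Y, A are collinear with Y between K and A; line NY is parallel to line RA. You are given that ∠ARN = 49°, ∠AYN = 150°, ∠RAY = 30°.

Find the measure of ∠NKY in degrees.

1. ∠ARK = 49°  [N on ray RK]
2. ∠KYN = 30°  [linear pair at Y on KA]
3. ∠KNY = 49°  [NY∥RA, corresponding at N]
4. ∠NKY = 101°  [△KNY]

∠NKY = 101°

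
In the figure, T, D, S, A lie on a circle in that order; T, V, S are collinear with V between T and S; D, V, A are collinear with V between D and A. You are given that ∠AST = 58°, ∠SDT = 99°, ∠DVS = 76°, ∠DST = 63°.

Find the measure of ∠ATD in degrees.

∠ATD = 59°

1. ∠ADT = 58°  [same arc TA]
2. ∠DAT = 63°  [same arc TD]
3. ∠ATD = 59°  [△TDA]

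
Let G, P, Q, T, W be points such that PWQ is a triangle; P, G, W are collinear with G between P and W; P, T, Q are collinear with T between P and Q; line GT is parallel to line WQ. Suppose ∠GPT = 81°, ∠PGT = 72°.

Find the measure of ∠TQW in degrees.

1. ∠GTP = 27°  [△PGT]
2. ∠GTQ = 153°  [linear pair at T on PQ]
3. ∠TQW = 27°  [GT∥WQ, co-interior at Q–T]

∠TQW = 27°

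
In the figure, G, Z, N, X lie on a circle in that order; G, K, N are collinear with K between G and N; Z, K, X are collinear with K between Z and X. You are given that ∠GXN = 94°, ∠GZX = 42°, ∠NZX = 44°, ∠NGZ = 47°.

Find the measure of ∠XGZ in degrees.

∠XGZ = 91°

1. ∠NXZ = 47°  [same arc ZN]
2. ∠XNZ = 89°  [△ZNX]
3. ∠XGZ = 91°  [cyclic GZNX, opposite ∠G+∠N]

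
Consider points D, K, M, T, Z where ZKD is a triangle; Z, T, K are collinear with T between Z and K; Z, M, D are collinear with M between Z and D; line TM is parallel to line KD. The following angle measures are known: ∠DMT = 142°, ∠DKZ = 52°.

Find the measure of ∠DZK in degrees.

∠DZK = 90°

1. ∠TMZ = 38°  [linear pair at M on ZD]
2. ∠MTZ = 52°  [TM∥KD, corresponding at T]
3. ∠MZT = 90°  [△ZTM]
4. ∠DZK = 90°  [T on ZK, M on ZD]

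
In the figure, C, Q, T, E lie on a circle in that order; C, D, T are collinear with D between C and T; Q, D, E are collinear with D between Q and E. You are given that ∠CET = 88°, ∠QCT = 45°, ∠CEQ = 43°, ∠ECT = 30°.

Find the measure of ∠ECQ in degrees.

1. ∠CTE = 62°  [△CTE]
2. ∠CQE = 62°  [same arc CE]
3. ∠ECQ = 75°  [△CQE]

∠ECQ = 75°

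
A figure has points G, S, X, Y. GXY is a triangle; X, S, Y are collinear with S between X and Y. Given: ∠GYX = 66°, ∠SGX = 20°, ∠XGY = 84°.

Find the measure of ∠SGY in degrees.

∠SGY = 64°

1. ∠GXY = 30°  [△GXY]
2. ∠GYS = 66°  [S on ray YX]
3. ∠GXS = 30°  [S on ray XY]
4. ∠GSX = 130°  [△GXS]
5. ∠GSY = 50°  [linear pair at S on XY]
6. ∠SGY = 64°  [△GSY]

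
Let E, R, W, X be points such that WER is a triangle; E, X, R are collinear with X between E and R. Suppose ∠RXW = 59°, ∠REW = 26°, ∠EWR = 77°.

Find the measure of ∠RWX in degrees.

∠RWX = 44°

1. ∠ERW = 77°  [△WER]
2. ∠WRX = 77°  [X on ray RE]
3. ∠RWX = 44°  [△WXR]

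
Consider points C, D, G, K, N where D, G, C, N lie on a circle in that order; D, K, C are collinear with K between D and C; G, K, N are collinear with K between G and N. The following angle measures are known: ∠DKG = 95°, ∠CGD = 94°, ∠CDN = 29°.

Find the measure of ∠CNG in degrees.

1. ∠CKN = 95°  [vertical angles at K]
2. ∠CND = 86°  [cyclic DGCN, opposite ∠G+∠N]
3. ∠DCN = 65°  [△DCN]
4. ∠CNG = 20°  [△CKN]

∠CNG = 20°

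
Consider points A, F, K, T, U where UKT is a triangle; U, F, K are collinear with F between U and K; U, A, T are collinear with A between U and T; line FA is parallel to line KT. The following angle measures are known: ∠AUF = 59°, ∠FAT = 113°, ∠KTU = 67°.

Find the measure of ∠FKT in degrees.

1. ∠KUT = 59°  [F on UK, A on UT]
2. ∠TKU = 54°  [△UKT]
3. ∠FKT = 54°  [F on ray KU]

∠FKT = 54°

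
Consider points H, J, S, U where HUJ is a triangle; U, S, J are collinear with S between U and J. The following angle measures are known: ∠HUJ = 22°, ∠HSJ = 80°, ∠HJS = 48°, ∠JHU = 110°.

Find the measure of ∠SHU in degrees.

1. ∠HUS = 22°  [S on ray UJ]
2. ∠HSU = 100°  [linear pair at S on UJ]
3. ∠SHU = 58°  [△HUS]

∠SHU = 58°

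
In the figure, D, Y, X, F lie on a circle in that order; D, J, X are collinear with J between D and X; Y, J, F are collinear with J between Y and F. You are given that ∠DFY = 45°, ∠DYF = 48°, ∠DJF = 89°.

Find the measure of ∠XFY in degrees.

1. ∠DXF = 48°  [same arc DF]
2. ∠FJX = 91°  [linear pair at J on DX]
3. ∠XFY = 41°  [△XJF]

∠XFY = 41°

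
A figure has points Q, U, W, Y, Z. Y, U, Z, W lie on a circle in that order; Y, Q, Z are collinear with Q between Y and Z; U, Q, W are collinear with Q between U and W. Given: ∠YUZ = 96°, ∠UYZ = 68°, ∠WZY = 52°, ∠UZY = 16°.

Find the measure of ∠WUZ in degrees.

1. ∠YWZ = 84°  [cyclic YUZW, opposite ∠U+∠W]
2. ∠WYZ = 44°  [△YZW]
3. ∠WUZ = 44°  [same arc ZW]

∠WUZ = 44°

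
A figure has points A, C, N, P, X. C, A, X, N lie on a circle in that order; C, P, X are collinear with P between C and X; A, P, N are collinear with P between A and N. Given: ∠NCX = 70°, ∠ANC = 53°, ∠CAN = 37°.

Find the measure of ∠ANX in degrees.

∠ANX = 20°

1. ∠CPN = 57°  [△CPN]
2. ∠CXN = 37°  [same arc CN]
3. ∠NPX = 123°  [linear pair at P on CX]
4. ∠ANX = 20°  [△XPN]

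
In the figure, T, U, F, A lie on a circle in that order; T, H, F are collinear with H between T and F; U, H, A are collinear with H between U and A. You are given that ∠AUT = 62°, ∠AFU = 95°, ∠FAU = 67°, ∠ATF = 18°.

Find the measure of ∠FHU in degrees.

∠FHU = 129°

1. ∠FTU = 67°  [same arc UF]
2. ∠THU = 51°  [△THU]
3. ∠FHU = 129°  [linear pair at H on TF]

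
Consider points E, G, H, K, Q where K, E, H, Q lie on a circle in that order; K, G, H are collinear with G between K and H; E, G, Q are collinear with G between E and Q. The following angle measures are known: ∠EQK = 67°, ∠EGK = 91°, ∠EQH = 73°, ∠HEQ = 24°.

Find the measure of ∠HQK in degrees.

1. ∠HGQ = 91°  [vertical angles at G]
2. ∠KHQ = 16°  [△HGQ]
3. ∠HKQ = 24°  [same arc HQ]
4. ∠HQK = 140°  [△KHQ]

∠HQK = 140°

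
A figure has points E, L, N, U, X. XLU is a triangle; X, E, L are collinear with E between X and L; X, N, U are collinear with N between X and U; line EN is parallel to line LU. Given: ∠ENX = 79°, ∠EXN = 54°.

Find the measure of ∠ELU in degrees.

1. ∠NEX = 47°  [△XEN]
2. ∠LEN = 133°  [linear pair at E on XL]
3. ∠ELU = 47°  [EN∥LU, co-interior at L–E]

∠ELU = 47°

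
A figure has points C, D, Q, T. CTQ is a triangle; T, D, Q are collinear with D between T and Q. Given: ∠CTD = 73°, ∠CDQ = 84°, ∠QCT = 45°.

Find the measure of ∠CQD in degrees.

1. ∠CTQ = 73°  [D on ray TQ]
2. ∠CQT = 62°  [△CTQ]
3. ∠CQD = 62°  [D on ray QT]

∠CQD = 62°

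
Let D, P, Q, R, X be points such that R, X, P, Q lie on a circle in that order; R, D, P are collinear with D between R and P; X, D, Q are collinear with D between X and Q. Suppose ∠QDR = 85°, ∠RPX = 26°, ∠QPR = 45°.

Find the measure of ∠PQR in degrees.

∠PQR = 66°

1. ∠RQX = 26°  [same arc RX]
2. ∠PRQ = 69°  [△RDQ]
3. ∠PQR = 66°  [△RPQ]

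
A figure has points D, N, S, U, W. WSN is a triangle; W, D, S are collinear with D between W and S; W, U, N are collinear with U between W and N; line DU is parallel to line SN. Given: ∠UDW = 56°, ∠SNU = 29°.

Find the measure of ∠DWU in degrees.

∠DWU = 95°

1. ∠NSW = 56°  [DU∥SN, corresponding at D]
2. ∠SNW = 29°  [U on ray NW]
3. ∠NWS = 95°  [△WSN]
4. ∠DWU = 95°  [D on WS, U on WN]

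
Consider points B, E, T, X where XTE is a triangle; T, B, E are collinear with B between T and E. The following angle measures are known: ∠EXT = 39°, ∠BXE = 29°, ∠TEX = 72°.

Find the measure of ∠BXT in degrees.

∠BXT = 10°

1. ∠ETX = 69°  [△XTE]
2. ∠BEX = 72°  [B on ray ET]
3. ∠BTX = 69°  [B on ray TE]
4. ∠EBX = 79°  [△XBE]
5. ∠TBX = 101°  [linear pair at B on TE]
6. ∠BXT = 10°  [△XTB]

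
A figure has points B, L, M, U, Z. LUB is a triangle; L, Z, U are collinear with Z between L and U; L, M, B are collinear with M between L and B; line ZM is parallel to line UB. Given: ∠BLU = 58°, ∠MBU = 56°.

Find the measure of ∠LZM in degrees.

∠LZM = 66°

1. ∠LBU = 56°  [M on ray BL]
2. ∠BUL = 66°  [△LUB]
3. ∠LZM = 66°  [ZM∥UB, corresponding at Z]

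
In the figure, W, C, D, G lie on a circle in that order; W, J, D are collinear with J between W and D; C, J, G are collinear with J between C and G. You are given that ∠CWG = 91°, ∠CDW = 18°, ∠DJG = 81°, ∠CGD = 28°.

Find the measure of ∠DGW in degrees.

1. ∠CGW = 18°  [same arc WC]
2. ∠GJW = 99°  [linear pair at J on WD]
3. ∠GDW = 71°  [△DJG]
4. ∠DWG = 63°  [△WJG]
5. ∠DGW = 46°  [△WDG]

∠DGW = 46°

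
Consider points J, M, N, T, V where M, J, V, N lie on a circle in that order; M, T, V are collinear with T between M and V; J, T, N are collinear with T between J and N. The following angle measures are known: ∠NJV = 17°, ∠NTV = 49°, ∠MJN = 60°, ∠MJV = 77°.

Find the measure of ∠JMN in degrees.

∠JMN = 88°

1. ∠NMV = 17°  [same arc VN]
2. ∠MTN = 131°  [linear pair at T on MV]
3. ∠JNM = 32°  [△MTN]
4. ∠JMN = 88°  [△MJN]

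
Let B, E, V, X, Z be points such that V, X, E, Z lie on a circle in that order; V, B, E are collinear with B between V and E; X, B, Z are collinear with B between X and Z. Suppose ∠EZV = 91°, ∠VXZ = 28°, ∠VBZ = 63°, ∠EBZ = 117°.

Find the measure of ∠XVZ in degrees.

1. ∠VEZ = 28°  [same arc VZ]
2. ∠EVZ = 61°  [△VEZ]
3. ∠VZX = 56°  [△VBZ]
4. ∠XVZ = 96°  [△VXZ]

∠XVZ = 96°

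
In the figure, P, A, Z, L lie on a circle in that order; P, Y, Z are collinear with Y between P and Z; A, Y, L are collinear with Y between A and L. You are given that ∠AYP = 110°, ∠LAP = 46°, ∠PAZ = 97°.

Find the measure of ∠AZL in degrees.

1. ∠LYZ = 110°  [vertical angles at Y]
2. ∠AYZ = 70°  [linear pair at Y on PZ]
3. ∠APZ = 24°  [△PYA]
4. ∠LZP = 46°  [same arc PL]
5. ∠AZP = 59°  [△PAZ]
6. ∠ALZ = 24°  [△ZYL]
7. ∠LAZ = 51°  [△AYZ]
8. ∠AZL = 105°  [△AZL]

∠AZL = 105°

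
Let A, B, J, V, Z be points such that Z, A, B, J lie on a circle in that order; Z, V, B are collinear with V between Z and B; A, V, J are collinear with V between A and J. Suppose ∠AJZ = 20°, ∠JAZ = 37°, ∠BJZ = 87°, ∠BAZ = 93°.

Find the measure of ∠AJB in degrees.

∠AJB = 67°

1. ∠ABZ = 20°  [same arc ZA]
2. ∠AZB = 67°  [△ZAB]
3. ∠AJB = 67°  [same arc AB]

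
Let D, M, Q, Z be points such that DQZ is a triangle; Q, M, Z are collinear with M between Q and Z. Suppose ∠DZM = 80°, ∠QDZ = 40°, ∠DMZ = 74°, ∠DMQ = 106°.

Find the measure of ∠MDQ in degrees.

∠MDQ = 14°

1. ∠DZQ = 80°  [M on ray ZQ]
2. ∠DQZ = 60°  [△DQZ]
3. ∠DQM = 60°  [M on ray QZ]
4. ∠MDQ = 14°  [△DQM]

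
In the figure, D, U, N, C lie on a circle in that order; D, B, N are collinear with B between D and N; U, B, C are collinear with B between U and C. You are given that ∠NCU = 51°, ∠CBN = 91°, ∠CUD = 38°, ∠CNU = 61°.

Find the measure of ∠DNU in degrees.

1. ∠CUN = 68°  [△UNC]
2. ∠DBU = 91°  [vertical angles at B]
3. ∠NBU = 89°  [linear pair at B on DN]
4. ∠DNU = 23°  [△UBN]

∠DNU = 23°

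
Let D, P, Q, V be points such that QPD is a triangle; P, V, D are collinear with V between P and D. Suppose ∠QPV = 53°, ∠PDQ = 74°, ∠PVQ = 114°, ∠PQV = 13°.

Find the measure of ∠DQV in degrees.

∠DQV = 40°

1. ∠QDV = 74°  [V on ray DP]
2. ∠DVQ = 66°  [linear pair at V on PD]
3. ∠DQV = 40°  [△QVD]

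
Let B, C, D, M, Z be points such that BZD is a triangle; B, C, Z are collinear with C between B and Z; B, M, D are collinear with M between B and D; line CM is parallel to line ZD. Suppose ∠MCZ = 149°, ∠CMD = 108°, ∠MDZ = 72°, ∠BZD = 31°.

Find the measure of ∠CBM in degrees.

∠CBM = 77°

1. ∠BCM = 31°  [linear pair at C on BZ]
2. ∠BMC = 72°  [linear pair at M on BD]
3. ∠CBM = 77°  [△BCM]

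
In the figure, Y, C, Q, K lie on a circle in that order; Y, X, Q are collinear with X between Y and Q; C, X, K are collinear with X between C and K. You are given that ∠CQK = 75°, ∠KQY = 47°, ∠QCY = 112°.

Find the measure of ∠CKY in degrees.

∠CKY = 28°

1. ∠CYK = 105°  [cyclic YCQK, opposite ∠Y+∠Q]
2. ∠KCY = 47°  [same arc YK]
3. ∠CKY = 28°  [△YCK]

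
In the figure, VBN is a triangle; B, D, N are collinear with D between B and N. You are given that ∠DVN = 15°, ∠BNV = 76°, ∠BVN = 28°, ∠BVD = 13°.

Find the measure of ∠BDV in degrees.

∠BDV = 91°

1. ∠NBV = 76°  [△VBN]
2. ∠DBV = 76°  [D on ray BN]
3. ∠BDV = 91°  [△VBD]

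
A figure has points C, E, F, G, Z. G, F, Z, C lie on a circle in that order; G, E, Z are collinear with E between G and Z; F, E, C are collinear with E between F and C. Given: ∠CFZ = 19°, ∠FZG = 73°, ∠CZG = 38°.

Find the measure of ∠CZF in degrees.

∠CZF = 111°

1. ∠FCG = 73°  [same arc GF]
2. ∠CFG = 38°  [same arc GC]
3. ∠CGF = 69°  [△GFC]
4. ∠CZF = 111°  [cyclic GFZC, opposite ∠G+∠Z]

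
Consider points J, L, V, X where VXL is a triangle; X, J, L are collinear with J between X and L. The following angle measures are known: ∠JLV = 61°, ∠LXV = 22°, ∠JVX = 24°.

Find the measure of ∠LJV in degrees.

∠LJV = 46°

1. ∠JXV = 22°  [J on ray XL]
2. ∠VJX = 134°  [△VXJ]
3. ∠LJV = 46°  [linear pair at J on XL]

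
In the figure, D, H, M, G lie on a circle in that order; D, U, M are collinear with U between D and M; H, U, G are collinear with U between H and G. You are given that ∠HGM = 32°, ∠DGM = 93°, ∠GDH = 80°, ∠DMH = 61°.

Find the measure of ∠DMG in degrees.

1. ∠DGH = 61°  [same arc DH]
2. ∠DHG = 39°  [△DHG]
3. ∠DMG = 39°  [same arc DG]

∠DMG = 39°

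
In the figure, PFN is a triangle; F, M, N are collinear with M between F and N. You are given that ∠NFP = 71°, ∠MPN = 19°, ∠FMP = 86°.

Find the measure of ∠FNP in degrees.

1. ∠NMP = 94°  [linear pair at M on FN]
2. ∠MNP = 67°  [△PMN]
3. ∠FNP = 67°  [M on ray NF]

∠FNP = 67°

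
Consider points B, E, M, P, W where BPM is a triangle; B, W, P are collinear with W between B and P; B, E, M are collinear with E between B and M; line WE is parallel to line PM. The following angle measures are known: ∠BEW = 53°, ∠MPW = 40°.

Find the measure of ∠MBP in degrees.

1. ∠BMP = 53°  [WE∥PM, corresponding at E]
2. ∠BPM = 40°  [W on ray PB]
3. ∠MBP = 87°  [△BPM]

∠MBP = 87°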